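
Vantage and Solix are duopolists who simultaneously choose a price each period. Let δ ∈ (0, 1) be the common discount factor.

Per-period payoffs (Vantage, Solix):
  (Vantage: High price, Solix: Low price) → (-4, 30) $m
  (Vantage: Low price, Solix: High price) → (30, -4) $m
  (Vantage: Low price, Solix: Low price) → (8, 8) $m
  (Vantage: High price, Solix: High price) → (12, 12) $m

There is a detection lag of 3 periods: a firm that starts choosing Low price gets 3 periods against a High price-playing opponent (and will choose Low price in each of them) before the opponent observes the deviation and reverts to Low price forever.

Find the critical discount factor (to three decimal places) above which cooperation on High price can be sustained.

The best deviation is to choose Low price for all 3 undetected periods, earning 30 each, then 8 forever once detected.
Deviation value: 30(1−δ^3)/(1−δ) + 8δ^3/(1−δ); cooperation value: 12/(1−δ).
IC: 12 ≥ 30(1−δ^3) + 8δ^3 = 30 − 22δ^3.
So δ^3 ≥ 18/22 = 9/11, giving δ ≥ (9/11)^(1/3) ≈ 0.935.

0.935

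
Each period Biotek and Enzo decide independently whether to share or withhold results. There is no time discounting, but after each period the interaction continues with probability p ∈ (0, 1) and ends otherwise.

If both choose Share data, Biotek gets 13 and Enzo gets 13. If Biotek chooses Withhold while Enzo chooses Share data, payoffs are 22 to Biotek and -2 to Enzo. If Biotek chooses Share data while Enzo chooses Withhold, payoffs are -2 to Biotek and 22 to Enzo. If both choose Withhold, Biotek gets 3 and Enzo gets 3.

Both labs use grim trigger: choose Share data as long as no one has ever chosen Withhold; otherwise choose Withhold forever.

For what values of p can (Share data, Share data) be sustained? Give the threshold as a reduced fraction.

9/19

With no time discounting, the continuation probability p plays the role of the discount factor.
Grim-trigger IC: 13/(1−p) ≥ 22 + 3p/(1−p) ⇒ p ≥ (22−13)/(22−3) = 9/19.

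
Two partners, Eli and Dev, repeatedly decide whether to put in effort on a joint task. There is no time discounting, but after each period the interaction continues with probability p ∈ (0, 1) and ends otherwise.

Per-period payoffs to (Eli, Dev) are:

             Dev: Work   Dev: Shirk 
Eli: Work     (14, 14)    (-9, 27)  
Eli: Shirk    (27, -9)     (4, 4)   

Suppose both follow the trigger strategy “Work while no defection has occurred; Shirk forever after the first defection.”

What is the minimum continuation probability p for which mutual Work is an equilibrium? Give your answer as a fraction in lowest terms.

13/23

Expected cooperation value is 14 + p·14 + p²·14 + … = 14/(1−p); deviation gives 27 + p·4/(1−p).
14 ≥ 27(1−p) + 4p ⇒ 23p ≥ 13 ⇒ p ≥ 13/23.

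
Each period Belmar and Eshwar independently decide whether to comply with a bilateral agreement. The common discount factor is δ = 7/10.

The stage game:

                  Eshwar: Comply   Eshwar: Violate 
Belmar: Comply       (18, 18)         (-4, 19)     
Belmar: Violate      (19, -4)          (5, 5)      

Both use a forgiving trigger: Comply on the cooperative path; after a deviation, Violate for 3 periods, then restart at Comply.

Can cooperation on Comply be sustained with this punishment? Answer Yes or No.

Yes

Comparing payoff streams over the 4 periods until play realigns: cooperate → 18(1+δ+…+δ^3); deviate → 19 + 5(δ+…+δ^3).
Cooperation is sustained iff (18−5)(δ+…+δ^3) ≥ 19−18.
δ+…+δ^3 = 7/10·(1−(7/10)^3)/(1−7/10) = 1.5330, and (19−18)/(18−5) = 0.0769.
1.5330 ≥ 0.0769, so cooperation is sustainable.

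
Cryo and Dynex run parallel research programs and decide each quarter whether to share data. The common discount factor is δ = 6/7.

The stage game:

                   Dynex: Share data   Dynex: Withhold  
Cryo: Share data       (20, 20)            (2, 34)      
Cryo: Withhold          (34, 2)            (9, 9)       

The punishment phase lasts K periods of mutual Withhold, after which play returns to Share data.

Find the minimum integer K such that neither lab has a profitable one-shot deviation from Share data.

IC: δ(1−δ^K)/(1−δ) ≥ (34−20)/(20−9) = 14/11.
With δ = 6/7: need 1 − δ^K ≥ 14/11·(1−6/7)/(6/7), i.e. δ^K ≤ 0.7879.
Since (6/7)^1 = 0.8571 and (6/7)^2 = 0.7347, the smallest such K is 2.

2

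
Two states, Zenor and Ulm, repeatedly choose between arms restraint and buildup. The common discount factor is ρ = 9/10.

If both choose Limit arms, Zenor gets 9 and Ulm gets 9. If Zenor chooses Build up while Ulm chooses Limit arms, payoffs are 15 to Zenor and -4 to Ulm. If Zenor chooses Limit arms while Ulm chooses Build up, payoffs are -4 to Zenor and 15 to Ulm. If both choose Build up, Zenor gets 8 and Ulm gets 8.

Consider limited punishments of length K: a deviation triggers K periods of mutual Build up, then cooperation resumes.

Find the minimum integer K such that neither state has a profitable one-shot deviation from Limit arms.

Need Σ_{k=1}^{K} ρ^k ≥ (15−9)/(9−8) = 6.0000 at ρ = 9/10.
At K = 10 the sum is 5.8619 < 6.0000; at K = 11 it is 6.1757 ≥ 6.0000.
So the minimum punishment length is K = 11.

11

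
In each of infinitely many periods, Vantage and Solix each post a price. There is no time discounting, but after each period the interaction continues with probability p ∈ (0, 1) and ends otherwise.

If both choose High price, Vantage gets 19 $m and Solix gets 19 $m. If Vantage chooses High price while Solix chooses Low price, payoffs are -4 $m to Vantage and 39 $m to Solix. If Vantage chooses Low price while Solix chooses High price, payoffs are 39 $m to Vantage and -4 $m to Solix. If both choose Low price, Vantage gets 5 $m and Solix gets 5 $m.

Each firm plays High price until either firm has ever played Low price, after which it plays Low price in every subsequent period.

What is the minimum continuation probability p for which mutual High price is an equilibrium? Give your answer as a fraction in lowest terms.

Expected cooperation value is 19 + p·19 + p²·19 + … = 19/(1−p); deviation gives 39 + p·5/(1−p).
19 ≥ 39(1−p) + 5p ⇒ 34p ≥ 20 ⇒ p ≥ 20/34 = 10/17.

10/17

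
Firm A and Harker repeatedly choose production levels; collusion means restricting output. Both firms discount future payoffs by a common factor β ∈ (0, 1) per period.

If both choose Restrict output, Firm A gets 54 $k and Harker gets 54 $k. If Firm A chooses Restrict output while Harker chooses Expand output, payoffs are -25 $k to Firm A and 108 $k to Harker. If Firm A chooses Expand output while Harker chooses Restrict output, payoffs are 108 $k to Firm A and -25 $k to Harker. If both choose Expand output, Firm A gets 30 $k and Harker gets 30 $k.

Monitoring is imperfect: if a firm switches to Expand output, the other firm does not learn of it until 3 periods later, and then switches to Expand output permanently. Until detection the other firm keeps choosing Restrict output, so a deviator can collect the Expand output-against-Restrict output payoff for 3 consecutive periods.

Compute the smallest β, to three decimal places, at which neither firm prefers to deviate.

0.885

Deviating for the 3 undetected periods gains 108−54 = 54 per period over cooperation, then loses 54−30 = 24 per period forever once punishment starts.
Gain: 54(1 + β + … + β^2); loss: 24·β^3/(1−β).
No profitable deviation ⇔ 54(1−β^3) ≤ 24·β^3, i.e. β^3 ≥ 54/(54+24) = 9/13.
Hence β ≥ (9/13)^(1/3) ≈ 0.885.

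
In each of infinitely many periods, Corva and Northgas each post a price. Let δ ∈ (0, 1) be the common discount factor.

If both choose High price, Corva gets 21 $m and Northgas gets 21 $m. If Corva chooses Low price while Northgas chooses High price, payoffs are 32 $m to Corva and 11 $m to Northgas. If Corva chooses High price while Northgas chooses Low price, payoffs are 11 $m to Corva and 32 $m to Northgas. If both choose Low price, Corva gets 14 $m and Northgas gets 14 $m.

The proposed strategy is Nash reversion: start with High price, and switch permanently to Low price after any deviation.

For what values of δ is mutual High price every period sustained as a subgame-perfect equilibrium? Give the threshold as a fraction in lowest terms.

Under grim trigger the critical discount factor is (T−C)/(T−P) with T = 32, C = 21, P = 14.
δ* = (32−21)/(32−14) = 11/18.

11/18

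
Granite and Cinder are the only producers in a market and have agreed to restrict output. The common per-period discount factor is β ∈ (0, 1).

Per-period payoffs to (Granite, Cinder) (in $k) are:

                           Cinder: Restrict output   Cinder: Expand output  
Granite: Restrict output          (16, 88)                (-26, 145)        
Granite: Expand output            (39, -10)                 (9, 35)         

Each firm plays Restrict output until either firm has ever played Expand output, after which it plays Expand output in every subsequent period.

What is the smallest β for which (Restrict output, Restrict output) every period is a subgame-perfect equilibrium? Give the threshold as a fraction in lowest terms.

For Granite: deviation gain 39−16 = 23, per-period punishment loss 16−9 = 7. IC gives β ≥ 23/30.
For Cinder: gain 57, loss 53 per period, so β ≥ 57/110.
The tighter constraint is Granite's, so cooperation needs β ≥ 23/30.

23/30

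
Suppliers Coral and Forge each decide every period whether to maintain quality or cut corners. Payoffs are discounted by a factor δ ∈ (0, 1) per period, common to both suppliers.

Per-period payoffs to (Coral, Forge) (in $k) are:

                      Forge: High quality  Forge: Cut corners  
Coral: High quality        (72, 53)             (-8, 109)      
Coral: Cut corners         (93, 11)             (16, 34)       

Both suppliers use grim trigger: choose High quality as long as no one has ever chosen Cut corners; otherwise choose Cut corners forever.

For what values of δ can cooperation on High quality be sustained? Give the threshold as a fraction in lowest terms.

Coral's threshold: (93−72)/(93−16) = 3/11.
Forge's threshold: (109−53)/(109−34) = 56/75.
3/11 < 56/75, so Forge binds and δ* = 56/75.

56/75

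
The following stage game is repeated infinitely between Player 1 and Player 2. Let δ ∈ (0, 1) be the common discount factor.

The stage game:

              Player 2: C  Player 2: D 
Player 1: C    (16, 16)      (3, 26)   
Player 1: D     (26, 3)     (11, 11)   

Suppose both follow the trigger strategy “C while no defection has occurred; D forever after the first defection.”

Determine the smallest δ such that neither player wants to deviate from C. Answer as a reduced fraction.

Cooperation forever yields 16 each period: 16/(1−δ).
Deviating yields 26 once, then 11 forever: 26 + 11δ/(1−δ).
No profitable deviation requires 16/(1−δ) ≥ 26 + 11δ/(1−δ).
Multiplying by (1−δ): 16 ≥ 26(1−δ) + 11δ = 26 − 15δ.
So 15δ ≥ 10, i.e. δ ≥ 10/15 = 2/3.

2/3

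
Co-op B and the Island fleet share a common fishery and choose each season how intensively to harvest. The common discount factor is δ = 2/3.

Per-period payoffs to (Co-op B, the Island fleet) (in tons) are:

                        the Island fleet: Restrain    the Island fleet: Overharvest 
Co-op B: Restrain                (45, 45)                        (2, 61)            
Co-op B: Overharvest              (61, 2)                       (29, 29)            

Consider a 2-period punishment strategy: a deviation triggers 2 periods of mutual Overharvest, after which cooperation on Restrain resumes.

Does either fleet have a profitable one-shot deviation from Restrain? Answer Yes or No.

A one-shot deviation gives 61 now, then 29 for 2 periods, then back to 45.
Gain from deviating: (61−45) today; loss: (45−29) in each of the next 2 periods.
No-deviation condition: (45−29)(δ+…+δ^2) ≥ 61−45, i.e. δ+…+δ^2 ≥ 1.
At δ = 2/3: δ+…+δ^2 = 1.1111 ≥ 1.0000.
So cooperation is sustainable.

No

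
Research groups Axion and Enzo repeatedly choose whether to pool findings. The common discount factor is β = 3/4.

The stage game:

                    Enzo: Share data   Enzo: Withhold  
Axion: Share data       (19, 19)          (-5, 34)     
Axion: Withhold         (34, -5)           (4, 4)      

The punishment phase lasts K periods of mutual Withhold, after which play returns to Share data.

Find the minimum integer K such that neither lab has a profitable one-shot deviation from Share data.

No profitable deviation requires (19−4)(β+…+β^K) ≥ 34−19, i.e. β+…+β^K ≥ 1 ≈ 1.0000.
With β = 3/4, the partial sums are K=1: 0.7500, K=2: 1.3125.
K = 2 is the first length at which the sum reaches 1.0000.

2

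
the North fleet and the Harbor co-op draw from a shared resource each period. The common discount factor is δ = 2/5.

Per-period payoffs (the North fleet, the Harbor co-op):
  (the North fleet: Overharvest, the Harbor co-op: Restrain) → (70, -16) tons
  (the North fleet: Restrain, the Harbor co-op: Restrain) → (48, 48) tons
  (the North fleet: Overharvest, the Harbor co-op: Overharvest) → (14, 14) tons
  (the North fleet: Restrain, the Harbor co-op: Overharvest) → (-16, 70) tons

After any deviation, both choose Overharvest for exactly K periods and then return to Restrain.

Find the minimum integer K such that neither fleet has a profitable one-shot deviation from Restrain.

4

No profitable deviation requires (48−14)(δ+…+δ^K) ≥ 70−48, i.e. δ+…+δ^K ≥ 11/17 ≈ 0.6471.
With δ = 2/5, the partial sums are K=1: 0.4000, K=2: 0.5600, K=3: 0.6240, K=4: 0.6496.
K = 4 is the first length at which the sum reaches 0.6471.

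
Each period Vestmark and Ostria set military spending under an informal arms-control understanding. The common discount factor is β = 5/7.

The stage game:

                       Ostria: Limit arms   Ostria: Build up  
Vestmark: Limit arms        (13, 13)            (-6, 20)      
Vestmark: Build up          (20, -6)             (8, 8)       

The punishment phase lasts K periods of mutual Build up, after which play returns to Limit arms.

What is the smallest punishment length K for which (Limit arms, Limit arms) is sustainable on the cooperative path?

Need Σ_{k=1}^{K} β^k ≥ (20−13)/(13−8) = 1.4000 at β = 5/7.
At K = 2 the sum is 1.2245 < 1.4000; at K = 3 it is 1.5889 ≥ 1.4000.
So the minimum punishment length is K = 3.

3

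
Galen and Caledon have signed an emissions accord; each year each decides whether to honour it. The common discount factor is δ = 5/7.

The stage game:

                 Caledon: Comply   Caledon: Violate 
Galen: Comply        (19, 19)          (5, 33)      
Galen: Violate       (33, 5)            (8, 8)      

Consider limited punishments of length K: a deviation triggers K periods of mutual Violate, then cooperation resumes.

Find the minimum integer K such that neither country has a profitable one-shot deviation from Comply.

3

No profitable deviation requires (19−8)(δ+…+δ^K) ≥ 33−19, i.e. δ+…+δ^K ≥ 14/11 ≈ 1.2727.
With δ = 5/7, the partial sums are K=1: 0.7143, K=2: 1.2245, K=3: 1.5889.
K = 3 is the first length at which the sum reaches 1.2727.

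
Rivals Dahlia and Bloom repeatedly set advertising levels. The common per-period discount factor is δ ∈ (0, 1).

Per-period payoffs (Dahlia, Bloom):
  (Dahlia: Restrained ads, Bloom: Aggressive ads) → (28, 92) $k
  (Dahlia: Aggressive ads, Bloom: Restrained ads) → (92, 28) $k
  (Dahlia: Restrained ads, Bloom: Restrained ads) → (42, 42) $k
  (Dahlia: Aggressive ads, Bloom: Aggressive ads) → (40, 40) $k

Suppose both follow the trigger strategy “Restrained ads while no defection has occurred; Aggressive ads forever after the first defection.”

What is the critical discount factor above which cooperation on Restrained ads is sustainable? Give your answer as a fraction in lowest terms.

25/26

42/(1−δ) ≥ 92 + 40δ/(1−δ)
42 ≥ 92 − 52δ
δ ≥ 50/52 = 25/26.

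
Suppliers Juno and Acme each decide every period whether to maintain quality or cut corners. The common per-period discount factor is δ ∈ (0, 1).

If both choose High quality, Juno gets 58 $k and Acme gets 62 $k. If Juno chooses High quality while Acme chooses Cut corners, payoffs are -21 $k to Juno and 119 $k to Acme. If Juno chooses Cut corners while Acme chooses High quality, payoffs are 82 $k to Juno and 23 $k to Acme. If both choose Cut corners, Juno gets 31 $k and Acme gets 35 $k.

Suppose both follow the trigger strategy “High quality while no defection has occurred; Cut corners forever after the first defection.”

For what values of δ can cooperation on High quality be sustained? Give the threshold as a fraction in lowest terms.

Juno: cooperation gives 58 each period; deviation gives 82 once then 31 forever.
  58/(1−δ) ≥ 82 + 31δ/(1−δ) ⇒ δ ≥ 24/51 = 8/17.
Acme: cooperation gives 62 each period; deviation gives 119 once then 35 forever.
  δ ≥ 57/84 = 19/28.
Both must hold, so the binding constraint is Acme's: δ ≥ 19/28.

19/28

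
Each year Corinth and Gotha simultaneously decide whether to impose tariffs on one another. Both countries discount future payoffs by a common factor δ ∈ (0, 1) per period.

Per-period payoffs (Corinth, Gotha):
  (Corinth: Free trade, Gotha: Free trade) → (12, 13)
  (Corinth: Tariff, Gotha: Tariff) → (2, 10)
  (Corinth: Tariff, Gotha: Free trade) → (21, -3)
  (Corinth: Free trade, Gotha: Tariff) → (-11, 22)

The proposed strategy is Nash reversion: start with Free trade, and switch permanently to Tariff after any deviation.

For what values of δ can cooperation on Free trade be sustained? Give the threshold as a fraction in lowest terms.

3/4

For Corinth: deviation gain 21−12 = 9, per-period punishment loss 12−2 = 10. IC gives δ ≥ 9/19.
For Gotha: gain 9, loss 3 per period, so δ ≥ 9/12 = 3/4.
The tighter constraint is Gotha's, so cooperation needs δ ≥ 3/4.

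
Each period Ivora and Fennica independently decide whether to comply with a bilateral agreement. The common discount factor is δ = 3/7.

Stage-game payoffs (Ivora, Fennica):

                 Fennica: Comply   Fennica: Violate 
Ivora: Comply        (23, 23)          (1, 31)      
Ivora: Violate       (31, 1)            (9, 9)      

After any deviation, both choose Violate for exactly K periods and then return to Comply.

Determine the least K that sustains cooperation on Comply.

2

No profitable deviation requires (23−9)(δ+…+δ^K) ≥ 31−23, i.e. δ+…+δ^K ≥ 4/7 ≈ 0.5714.
With δ = 3/7, the partial sums are K=1: 0.4286, K=2: 0.6122.
K = 2 is the first length at which the sum reaches 0.5714.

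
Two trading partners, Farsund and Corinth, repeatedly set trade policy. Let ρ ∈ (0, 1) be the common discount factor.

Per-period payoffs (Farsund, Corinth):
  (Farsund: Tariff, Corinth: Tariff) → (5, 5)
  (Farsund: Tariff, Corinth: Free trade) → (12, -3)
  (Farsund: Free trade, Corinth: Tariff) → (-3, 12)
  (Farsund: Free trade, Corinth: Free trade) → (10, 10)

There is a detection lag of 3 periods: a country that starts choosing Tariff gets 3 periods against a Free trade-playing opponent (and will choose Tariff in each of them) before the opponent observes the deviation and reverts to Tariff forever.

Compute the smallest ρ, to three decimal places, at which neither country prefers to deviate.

0.659

Deviating for the 3 undetected periods gains 12−10 = 2 per period over cooperation, then loses 10−5 = 5 per period forever once punishment starts.
Gain: 2(1 + ρ + … + ρ^2); loss: 5·ρ^3/(1−ρ).
No profitable deviation ⇔ 2(1−ρ^3) ≤ 5·ρ^3, i.e. ρ^3 ≥ 2/(2+5) = 2/7.
Hence ρ ≥ (2/7)^(1/3) ≈ 0.659.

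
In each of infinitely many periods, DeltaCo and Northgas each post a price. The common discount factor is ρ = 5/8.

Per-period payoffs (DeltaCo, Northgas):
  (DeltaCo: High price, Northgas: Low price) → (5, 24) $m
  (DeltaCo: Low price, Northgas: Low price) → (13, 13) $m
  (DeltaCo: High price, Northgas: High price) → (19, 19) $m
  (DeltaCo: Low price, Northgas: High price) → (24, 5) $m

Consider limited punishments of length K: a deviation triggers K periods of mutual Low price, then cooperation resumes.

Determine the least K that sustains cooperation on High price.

2

No profitable deviation requires (19−13)(ρ+…+ρ^K) ≥ 24−19, i.e. ρ+…+ρ^K ≥ 5/6 ≈ 0.8333.
With ρ = 5/8, the partial sums are K=1: 0.6250, K=2: 1.0156.
K = 2 is the first length at which the sum reaches 0.8333.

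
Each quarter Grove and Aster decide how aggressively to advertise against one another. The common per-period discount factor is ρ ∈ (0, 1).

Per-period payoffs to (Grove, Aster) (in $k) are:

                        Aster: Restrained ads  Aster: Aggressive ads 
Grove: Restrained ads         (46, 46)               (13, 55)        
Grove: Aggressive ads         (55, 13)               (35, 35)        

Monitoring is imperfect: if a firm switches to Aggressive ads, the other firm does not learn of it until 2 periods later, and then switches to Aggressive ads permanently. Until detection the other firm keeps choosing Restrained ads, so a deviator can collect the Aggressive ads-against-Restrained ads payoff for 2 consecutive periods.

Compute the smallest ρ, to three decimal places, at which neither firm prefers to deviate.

Deviating for the 2 undetected periods gains 55−46 = 9 per period over cooperation, then loses 46−35 = 11 per period forever once punishment starts.
Gain: 9(1 + ρ + … + ρ^1); loss: 11·ρ^2/(1−ρ).
No profitable deviation ⇔ 9(1−ρ^2) ≤ 11·ρ^2, i.e. ρ^2 ≥ 9/(9+11) = 9/20.
Hence ρ ≥ (9/20)^(1/2) ≈ 0.671.

0.671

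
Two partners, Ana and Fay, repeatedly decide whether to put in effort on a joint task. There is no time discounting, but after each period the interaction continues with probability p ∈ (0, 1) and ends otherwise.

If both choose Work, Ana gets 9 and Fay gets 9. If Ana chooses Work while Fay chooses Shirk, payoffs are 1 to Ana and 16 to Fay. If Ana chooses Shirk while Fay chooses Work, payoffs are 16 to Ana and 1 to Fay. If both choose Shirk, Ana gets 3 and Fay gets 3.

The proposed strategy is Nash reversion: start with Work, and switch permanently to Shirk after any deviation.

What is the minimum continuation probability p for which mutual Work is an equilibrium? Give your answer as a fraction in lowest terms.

7/13

With no time discounting, the continuation probability p plays the role of the discount factor.
Grim-trigger IC: 9/(1−p) ≥ 16 + 3p/(1−p) ⇒ p ≥ (16−9)/(16−3) = 7/13.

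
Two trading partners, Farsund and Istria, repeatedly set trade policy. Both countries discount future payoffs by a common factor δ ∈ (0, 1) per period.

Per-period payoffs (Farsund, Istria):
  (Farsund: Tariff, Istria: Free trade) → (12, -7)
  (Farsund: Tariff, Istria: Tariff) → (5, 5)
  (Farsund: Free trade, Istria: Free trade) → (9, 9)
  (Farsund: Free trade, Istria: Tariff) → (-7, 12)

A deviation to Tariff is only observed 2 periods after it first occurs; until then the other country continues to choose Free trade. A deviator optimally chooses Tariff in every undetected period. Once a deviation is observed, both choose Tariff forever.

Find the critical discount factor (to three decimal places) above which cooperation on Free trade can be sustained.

0.655

Deviating for the 2 undetected periods gains 12−9 = 3 per period over cooperation, then loses 9−5 = 4 per period forever once punishment starts.
Gain: 3(1 + δ + … + δ^1); loss: 4·δ^2/(1−δ).
No profitable deviation ⇔ 3(1−δ^2) ≤ 4·δ^2, i.e. δ^2 ≥ 3/(3+4) = 3/7.
Hence δ ≥ (3/7)^(1/2) ≈ 0.655.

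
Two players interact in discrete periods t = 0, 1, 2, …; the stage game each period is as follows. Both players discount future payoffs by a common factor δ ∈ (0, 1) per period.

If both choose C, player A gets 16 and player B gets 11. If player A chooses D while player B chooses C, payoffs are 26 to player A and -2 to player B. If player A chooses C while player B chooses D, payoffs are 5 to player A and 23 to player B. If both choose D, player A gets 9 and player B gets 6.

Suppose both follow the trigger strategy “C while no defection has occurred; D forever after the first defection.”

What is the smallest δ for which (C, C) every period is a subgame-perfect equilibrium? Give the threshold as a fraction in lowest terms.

12/17

player A: cooperation gives 16 each period; deviation gives 26 once then 9 forever.
  16/(1−δ) ≥ 26 + 9δ/(1−δ) ⇒ δ ≥ 10/17.
player B: cooperation gives 11 each period; deviation gives 23 once then 6 forever.
  δ ≥ 12/17.
Both must hold, so the binding constraint is player B's: δ ≥ 12/17.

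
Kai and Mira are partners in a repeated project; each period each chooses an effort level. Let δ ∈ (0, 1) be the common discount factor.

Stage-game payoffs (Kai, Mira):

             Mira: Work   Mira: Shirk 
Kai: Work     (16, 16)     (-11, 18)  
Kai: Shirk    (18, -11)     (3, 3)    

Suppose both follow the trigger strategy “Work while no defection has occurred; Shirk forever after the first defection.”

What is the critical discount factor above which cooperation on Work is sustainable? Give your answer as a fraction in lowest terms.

One-period gain from deviating is 18 − 16 = 2. The loss is 16 − 3 = 13 in every subsequent period, with present value 13·δ/(1−δ).
Deviation is unprofitable when 13·δ/(1−δ) ≥ 2, i.e. δ/(1−δ) ≥ 2/13.
Equivalently δ ≥ 2/(2+13) = 2/15.

2/15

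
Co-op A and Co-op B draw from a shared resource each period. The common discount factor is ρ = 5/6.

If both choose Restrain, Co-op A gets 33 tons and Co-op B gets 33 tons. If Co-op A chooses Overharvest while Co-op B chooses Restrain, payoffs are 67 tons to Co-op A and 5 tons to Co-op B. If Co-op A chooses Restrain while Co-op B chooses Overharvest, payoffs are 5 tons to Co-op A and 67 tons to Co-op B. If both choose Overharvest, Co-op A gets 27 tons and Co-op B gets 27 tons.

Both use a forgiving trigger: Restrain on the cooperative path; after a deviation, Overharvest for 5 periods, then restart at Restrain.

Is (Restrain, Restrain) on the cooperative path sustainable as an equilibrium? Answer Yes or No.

No

IC: ρ+…+ρ^5 ≥ (67−33)/(33−27) = 17/3.
At ρ = 5/6: partial sum = 2.9906 < 5.6667. Cooperation not sustainable.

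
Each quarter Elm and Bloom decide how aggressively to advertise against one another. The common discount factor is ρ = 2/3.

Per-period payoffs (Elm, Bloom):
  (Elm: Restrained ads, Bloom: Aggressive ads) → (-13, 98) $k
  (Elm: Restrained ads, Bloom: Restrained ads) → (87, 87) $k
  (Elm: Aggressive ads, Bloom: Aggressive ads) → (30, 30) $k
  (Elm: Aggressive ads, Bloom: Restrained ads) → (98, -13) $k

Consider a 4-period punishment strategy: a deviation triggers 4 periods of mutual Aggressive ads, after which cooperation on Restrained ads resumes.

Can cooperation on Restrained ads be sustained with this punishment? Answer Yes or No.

Yes

A one-shot deviation gives 98 now, then 30 for 4 periods, then back to 87.
Gain from deviating: (98−87) today; loss: (87−30) in each of the next 4 periods.
No-deviation condition: (87−30)(ρ+…+ρ^4) ≥ 98−87, i.e. ρ+…+ρ^4 ≥ 11/57.
At ρ = 2/3: ρ+…+ρ^4 = 1.6049 ≥ 0.1930.
So cooperation is sustainable.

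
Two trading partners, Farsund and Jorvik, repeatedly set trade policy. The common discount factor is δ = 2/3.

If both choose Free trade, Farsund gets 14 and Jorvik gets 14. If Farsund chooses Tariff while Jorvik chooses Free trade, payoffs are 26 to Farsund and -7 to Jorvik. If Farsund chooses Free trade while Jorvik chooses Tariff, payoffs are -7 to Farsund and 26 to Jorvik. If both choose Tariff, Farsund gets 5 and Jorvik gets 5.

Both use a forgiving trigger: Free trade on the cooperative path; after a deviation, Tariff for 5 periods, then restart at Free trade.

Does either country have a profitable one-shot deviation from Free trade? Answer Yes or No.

IC: δ+…+δ^5 ≥ (26−14)/(14−5) = 4/3.
At δ = 2/3: partial sum = 1.7366 ≥ 1.3333. Cooperation sustainable.

No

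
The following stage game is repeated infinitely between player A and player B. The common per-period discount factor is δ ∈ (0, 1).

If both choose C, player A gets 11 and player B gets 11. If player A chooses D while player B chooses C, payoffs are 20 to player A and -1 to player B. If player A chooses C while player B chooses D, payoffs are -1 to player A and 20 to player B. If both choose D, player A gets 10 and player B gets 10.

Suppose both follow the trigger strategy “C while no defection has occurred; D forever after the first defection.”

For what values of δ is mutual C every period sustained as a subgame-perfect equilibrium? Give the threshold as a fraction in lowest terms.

9/10

Under grim trigger the critical discount factor is (T−C)/(T−P) with T = 20, C = 11, P = 10.
δ* = (20−11)/(20−10) = 9/10.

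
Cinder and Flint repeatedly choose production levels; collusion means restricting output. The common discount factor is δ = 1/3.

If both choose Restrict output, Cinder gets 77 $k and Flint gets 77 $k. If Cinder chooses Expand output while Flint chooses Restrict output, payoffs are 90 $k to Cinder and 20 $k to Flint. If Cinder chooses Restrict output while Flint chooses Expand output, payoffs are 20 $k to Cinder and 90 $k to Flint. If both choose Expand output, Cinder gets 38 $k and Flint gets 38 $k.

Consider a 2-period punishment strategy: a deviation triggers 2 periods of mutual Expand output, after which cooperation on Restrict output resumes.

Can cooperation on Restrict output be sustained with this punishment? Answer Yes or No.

Comparing payoff streams over the 3 periods until play realigns: cooperate → 77(1+δ+…+δ^2); deviate → 90 + 38(δ+…+δ^2).
Cooperation is sustained iff (77−38)(δ+…+δ^2) ≥ 90−77.
δ+…+δ^2 = 1/3·(1−(1/3)^2)/(1−1/3) = 0.4444, and (90−77)/(77−38) = 0.3333.
0.4444 ≥ 0.3333, so cooperation is sustainable.

Yes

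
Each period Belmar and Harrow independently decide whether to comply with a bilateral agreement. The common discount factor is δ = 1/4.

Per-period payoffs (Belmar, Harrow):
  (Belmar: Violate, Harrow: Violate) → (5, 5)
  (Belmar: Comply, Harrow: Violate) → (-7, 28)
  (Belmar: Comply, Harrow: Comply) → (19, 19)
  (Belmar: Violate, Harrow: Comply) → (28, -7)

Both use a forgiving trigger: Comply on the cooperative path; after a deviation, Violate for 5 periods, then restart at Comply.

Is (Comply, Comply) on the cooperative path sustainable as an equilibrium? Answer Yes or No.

No

A one-shot deviation gives 28 now, then 5 for 5 periods, then back to 19.
Gain from deviating: (28−19) today; loss: (19−5) in each of the next 5 periods.
No-deviation condition: (19−5)(δ+…+δ^5) ≥ 28−19, i.e. δ+…+δ^5 ≥ 9/14.
At δ = 1/4: δ+…+δ^5 = 0.3330 < 0.6429.
So cooperation is not sustainable.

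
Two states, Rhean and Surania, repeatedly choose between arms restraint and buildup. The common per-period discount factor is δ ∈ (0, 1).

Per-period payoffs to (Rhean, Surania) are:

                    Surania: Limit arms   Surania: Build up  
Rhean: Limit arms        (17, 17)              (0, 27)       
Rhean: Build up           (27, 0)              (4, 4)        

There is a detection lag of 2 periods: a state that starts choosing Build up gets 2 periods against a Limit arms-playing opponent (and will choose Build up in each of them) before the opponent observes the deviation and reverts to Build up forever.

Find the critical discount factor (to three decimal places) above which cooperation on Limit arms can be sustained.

0.659

The best deviation is to choose Build up for all 2 undetected periods, earning 27 each, then 4 forever once detected.
Deviation value: 27(1−δ^2)/(1−δ) + 4δ^2/(1−δ); cooperation value: 17/(1−δ).
IC: 17 ≥ 27(1−δ^2) + 4δ^2 = 27 − 23δ^2.
So δ^2 ≥ 10/23, giving δ ≥ (10/23)^(1/2) ≈ 0.659.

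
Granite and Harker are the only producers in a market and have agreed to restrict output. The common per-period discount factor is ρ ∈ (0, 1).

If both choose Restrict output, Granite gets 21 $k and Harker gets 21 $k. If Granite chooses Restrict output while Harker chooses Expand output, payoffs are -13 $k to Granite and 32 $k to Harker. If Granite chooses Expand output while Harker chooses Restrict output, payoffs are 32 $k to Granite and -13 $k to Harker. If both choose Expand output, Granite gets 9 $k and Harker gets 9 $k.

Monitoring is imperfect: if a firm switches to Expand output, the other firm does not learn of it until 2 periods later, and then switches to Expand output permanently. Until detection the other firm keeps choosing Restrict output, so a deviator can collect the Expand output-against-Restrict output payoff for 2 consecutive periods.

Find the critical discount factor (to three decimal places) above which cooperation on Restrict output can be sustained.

0.692

A deviator earns 32 for 2 periods, then 9 forever; cooperating earns 21 forever. Multiplying the IC by (1−ρ):
21 ≥ 32(1−ρ^2) + 9ρ^2, so 23·ρ^2 ≥ 11 and ρ^2 ≥ 11/23.
ρ ≥ (11/23)^(1/2) ≈ 0.692.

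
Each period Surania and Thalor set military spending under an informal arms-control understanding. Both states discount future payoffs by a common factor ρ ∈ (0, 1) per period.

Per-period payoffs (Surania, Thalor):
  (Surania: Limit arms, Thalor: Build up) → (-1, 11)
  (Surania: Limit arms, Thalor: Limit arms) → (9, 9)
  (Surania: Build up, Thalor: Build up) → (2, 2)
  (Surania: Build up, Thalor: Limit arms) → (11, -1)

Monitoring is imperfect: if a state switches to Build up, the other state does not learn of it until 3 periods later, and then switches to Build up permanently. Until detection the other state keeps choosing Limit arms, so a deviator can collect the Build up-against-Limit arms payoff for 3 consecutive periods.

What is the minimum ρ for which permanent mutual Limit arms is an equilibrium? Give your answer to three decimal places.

0.606

A deviator earns 11 for 3 periods, then 2 forever; cooperating earns 9 forever. Multiplying the IC by (1−ρ):
9 ≥ 11(1−ρ^3) + 2ρ^3, so 9·ρ^3 ≥ 2 and ρ^3 ≥ 2/9.
ρ ≥ (2/9)^(1/3) ≈ 0.606.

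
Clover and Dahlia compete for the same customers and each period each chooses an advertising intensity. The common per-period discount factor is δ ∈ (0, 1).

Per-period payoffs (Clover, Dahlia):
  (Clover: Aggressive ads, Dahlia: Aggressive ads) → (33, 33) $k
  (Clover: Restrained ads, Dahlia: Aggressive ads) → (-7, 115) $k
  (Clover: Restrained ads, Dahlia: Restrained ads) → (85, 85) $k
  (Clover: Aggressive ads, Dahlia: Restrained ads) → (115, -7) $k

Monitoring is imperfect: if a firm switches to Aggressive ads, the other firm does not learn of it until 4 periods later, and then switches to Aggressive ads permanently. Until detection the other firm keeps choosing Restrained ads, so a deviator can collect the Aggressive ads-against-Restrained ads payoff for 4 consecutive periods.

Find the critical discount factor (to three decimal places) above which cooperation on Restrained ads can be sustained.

0.778

The best deviation is to choose Aggressive ads for all 4 undetected periods, earning 115 each, then 33 forever once detected.
Deviation value: 115(1−δ^4)/(1−δ) + 33δ^4/(1−δ); cooperation value: 85/(1−δ).
IC: 85 ≥ 115(1−δ^4) + 33δ^4 = 115 − 82δ^4.
So δ^4 ≥ 30/82 = 15/41, giving δ ≥ (15/41)^(1/4) ≈ 0.778.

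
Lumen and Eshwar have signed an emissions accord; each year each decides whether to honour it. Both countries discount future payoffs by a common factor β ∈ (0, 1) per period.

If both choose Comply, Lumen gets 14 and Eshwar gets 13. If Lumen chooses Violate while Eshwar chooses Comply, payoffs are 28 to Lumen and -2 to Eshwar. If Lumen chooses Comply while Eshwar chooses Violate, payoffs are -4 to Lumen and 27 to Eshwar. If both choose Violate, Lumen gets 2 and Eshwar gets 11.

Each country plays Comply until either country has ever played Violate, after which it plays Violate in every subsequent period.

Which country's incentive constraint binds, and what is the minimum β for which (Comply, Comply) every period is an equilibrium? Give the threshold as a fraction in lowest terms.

Eshwar; β ≥ 7/8

Lumen: cooperation gives 14 each period; deviation gives 28 once then 2 forever.
  14/(1−β) ≥ 28 + 2β/(1−β) ⇒ β ≥ 14/26 = 7/13.
Eshwar: cooperation gives 13 each period; deviation gives 27 once then 11 forever.
  β ≥ 14/16 = 7/8.
Both must hold, so the binding constraint is Eshwar's: β ≥ 7/8.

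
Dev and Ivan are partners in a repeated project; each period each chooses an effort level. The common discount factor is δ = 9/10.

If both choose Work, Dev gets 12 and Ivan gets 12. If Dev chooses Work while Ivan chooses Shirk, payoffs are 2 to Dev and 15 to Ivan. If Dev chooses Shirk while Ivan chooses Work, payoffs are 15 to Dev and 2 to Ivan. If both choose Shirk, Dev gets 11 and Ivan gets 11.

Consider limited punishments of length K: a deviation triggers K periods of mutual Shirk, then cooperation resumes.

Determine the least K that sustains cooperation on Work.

4

Need Σ_{k=1}^{K} δ^k ≥ (15−12)/(12−11) = 3.0000 at δ = 9/10.
At K = 3 the sum is 2.4390 < 3.0000; at K = 4 it is 3.0951 ≥ 3.0000.
So the minimum punishment length is K = 4.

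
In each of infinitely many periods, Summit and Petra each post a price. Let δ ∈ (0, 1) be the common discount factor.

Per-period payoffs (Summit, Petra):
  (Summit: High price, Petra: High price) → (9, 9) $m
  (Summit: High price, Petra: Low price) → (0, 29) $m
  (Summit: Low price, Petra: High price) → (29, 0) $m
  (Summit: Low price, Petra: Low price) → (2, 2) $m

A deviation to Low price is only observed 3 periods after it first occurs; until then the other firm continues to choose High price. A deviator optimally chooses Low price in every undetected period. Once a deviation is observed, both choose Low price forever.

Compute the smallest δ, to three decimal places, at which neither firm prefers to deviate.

A deviator earns 29 for 3 periods, then 2 forever; cooperating earns 9 forever. Multiplying the IC by (1−δ):
9 ≥ 29(1−δ^3) + 2δ^3, so 27·δ^3 ≥ 20 and δ^3 ≥ 20/27.
δ ≥ (20/27)^(1/3) ≈ 0.905.

0.905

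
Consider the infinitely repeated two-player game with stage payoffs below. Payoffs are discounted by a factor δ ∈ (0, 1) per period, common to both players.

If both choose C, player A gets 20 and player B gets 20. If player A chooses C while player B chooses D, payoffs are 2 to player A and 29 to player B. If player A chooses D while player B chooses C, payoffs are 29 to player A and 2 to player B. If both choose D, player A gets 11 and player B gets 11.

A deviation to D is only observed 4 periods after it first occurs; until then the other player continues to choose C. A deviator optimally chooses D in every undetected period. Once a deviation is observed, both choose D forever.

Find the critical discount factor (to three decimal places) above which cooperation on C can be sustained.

0.841

Deviating for the 4 undetected periods gains 29−20 = 9 per period over cooperation, then loses 20−11 = 9 per period forever once punishment starts.
Gain: 9(1 + δ + … + δ^3); loss: 9·δ^4/(1−δ).
No profitable deviation ⇔ 9(1−δ^4) ≤ 9·δ^4, i.e. δ^4 ≥ 9/(9+9) = 1/2.
Hence δ ≥ (1/2)^(1/4) ≈ 0.841.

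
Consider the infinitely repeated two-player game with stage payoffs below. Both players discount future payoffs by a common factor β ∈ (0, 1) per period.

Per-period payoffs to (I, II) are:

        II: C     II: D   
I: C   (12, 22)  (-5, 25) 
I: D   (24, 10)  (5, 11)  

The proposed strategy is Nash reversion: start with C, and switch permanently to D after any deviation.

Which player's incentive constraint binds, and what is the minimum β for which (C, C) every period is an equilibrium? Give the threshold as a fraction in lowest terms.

I; β ≥ 12/19

I's threshold: (24−12)/(24−5) = 12/19.
II's threshold: (25−22)/(25−11) = 3/14.
12/19 > 3/14, so I binds and β* = 12/19.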